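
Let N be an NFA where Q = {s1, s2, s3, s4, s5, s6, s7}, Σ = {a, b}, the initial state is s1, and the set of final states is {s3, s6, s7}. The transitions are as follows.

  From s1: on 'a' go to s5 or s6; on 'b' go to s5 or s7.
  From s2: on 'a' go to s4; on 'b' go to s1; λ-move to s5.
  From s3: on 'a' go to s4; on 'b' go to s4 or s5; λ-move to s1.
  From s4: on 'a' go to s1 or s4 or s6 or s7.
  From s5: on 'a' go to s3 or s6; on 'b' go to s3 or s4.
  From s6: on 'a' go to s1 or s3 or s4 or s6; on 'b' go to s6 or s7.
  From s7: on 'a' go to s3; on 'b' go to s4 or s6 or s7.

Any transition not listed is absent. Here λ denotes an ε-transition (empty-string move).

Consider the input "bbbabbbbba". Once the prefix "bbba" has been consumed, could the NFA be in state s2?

Start in {s1}.
Read 'b': s1→{s5, s7}; now {s5, s7}.
Read 'b': s5→{s3, s4}, s7→{s4, s6, s7}; union {s3, s4, s6, s7}; ε-closure = {s1, s3, s4, s6, s7}.
Read 'b': s1→{s5, s7}, s3→{s4, s5}, s4→∅, s6→{s6, s7}, s7→{s4, s6, s7}; now {s4, s5, s6, s7}.
Read 'a': s4→{s1, s4, s6, s7}, s5→{s3, s6}, s6→{s1, s3, s4, s6}, s7→{s3}; now {s1, s3, s4, s6, s7}.
State s2 is not in {s1, s3, s4, s6, s7}.

No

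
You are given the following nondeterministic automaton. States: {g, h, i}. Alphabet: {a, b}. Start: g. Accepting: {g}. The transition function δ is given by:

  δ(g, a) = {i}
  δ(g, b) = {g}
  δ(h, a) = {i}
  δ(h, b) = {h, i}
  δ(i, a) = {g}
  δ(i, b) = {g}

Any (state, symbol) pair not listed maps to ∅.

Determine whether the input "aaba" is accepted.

Start in {g}.
Read 'a': {g} → {i}.
Read 'a': {i} → {g}.
Read 'b': {g} → {g}.
Read 'a': {g} → {i}.
The final set {i} contains no accepting state.

No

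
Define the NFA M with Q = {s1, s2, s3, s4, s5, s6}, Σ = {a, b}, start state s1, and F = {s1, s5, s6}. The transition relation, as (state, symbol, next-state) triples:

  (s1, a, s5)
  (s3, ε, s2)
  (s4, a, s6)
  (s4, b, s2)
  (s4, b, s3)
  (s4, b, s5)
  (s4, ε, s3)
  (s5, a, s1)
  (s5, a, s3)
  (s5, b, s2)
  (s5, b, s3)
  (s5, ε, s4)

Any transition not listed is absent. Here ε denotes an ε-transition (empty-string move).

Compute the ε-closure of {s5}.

Begin with {s5}.
ε-move s5 → s4; add s4.
ε-move s4 → s3; add s3.
ε-move s3 → s2; add s2.

{s2, s3, s4, s5}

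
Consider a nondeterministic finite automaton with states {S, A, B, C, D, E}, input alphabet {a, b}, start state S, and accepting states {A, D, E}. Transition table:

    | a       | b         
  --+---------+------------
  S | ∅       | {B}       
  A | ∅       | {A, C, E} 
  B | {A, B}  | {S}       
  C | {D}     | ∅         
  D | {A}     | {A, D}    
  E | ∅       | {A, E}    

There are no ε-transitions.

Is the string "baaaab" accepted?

Yes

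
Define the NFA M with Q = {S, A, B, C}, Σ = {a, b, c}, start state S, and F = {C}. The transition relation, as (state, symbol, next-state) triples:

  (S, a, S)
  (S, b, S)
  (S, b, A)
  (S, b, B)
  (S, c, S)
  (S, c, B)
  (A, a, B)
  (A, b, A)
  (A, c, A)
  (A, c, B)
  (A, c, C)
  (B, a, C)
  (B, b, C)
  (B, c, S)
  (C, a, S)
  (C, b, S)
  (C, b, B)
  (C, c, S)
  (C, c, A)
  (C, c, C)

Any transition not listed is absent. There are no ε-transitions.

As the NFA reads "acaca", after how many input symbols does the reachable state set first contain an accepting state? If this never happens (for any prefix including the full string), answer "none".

3

Start in {S}.
Read 'a': S→{S}; now {S}.
Read 'c': S→{S, B}; now {S, B}.
Read 'a': S→{S}, B→{C}; now {S, C}.
None of the earlier sets intersect F, but {S, C} does.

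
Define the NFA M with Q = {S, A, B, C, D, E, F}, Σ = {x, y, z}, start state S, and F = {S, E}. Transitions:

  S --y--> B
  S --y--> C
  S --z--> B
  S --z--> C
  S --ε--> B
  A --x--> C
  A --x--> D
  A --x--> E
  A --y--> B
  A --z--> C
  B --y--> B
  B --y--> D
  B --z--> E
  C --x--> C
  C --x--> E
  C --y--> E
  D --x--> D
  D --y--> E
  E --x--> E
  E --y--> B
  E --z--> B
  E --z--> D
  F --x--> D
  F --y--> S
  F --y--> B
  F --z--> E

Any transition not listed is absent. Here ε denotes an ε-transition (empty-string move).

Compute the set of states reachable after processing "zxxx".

{C, E}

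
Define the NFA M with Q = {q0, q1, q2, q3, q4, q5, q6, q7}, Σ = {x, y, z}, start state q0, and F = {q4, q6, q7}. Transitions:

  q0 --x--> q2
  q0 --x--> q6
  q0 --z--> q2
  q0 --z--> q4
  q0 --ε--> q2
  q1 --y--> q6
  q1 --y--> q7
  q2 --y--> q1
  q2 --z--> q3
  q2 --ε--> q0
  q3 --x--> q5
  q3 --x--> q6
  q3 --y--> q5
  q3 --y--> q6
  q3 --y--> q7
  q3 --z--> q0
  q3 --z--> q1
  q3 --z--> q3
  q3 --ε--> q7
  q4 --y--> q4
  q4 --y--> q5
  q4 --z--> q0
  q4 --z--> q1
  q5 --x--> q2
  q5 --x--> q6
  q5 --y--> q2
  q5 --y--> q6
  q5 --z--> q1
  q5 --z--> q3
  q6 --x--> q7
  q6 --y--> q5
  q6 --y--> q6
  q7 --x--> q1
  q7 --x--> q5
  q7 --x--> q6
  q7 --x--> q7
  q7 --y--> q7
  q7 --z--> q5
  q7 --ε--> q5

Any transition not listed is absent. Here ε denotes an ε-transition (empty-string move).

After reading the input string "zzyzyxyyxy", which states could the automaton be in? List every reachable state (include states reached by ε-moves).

{q0, q1, q2, q5, q6, q7}

Start: ε-closure({q0}) = {q0, q2}.
Read 'z': q0→{q2, q4}, q2→{q3}; union {q2, q3, q4}; ε-closure = {q0, q2, q3, q4, q5, q7}.
Read 'z': q0→{q2, q4}, q2→{q3}, q3→{q0, q1, q3}, q4→{q0, q1}, q5→{q1, q3}, q7→{q5}; union {q0, q1, q2, q3, q4, q5}; ε-closure = {q0, q1, q2, q3, q4, q5, q7}.
Read 'y': q0→∅, q1→{q6, q7}, q2→{q1}, q3→{q5, q6, q7}, q4→{q4, q5}, q5→{q2, q6}, q7→{q7}; union {q1, q2, q4, q5, q6, q7}; ε-closure = {q0, q1, q2, q4, q5, q6, q7}.
Read 'z': q0→{q2, q4}, q1→∅, q2→{q3}, q4→{q0, q1}, q5→{q1, q3}, q6→∅, q7→{q5}; union {q0, q1, q2, q3, q4, q5}; ε-closure = {q0, q1, q2, q3, q4, q5, q7}.
Read 'y': q0→∅, q1→{q6, q7}, q2→{q1}, q3→{q5, q6, q7}, q4→{q4, q5}, q5→{q2, q6}, q7→{q7}; union {q1, q2, q4, q5, q6, q7}; ε-closure = {q0, q1, q2, q4, q5, q6, q7}.
Read 'x': q0→{q2, q6}, q1→∅, q2→∅, q4→∅, q5→{q2, q6}, q6→{q7}, q7→{q1, q5, q6, q7}; union {q1, q2, q5, q6, q7}; ε-closure = {q0, q1, q2, q5, q6, q7}.
Read 'y': q0→∅, q1→{q6, q7}, q2→{q1}, q5→{q2, q6}, q6→{q5, q6}, q7→{q7}; union {q1, q2, q5, q6, q7}; ε-closure = {q0, q1, q2, q5, q6, q7}.
Read 'y': q0→∅, q1→{q6, q7}, q2→{q1}, q5→{q2, q6}, q6→{q5, q6}, q7→{q7}; union {q1, q2, q5, q6, q7}; ε-closure = {q0, q1, q2, q5, q6, q7}.
Read 'x': q0→{q2, q6}, q1→∅, q2→∅, q5→{q2, q6}, q6→{q7}, q7→{q1, q5, q6, q7}; union {q1, q2, q5, q6, q7}; ε-closure = {q0, q1, q2, q5, q6, q7}.
Read 'y': q0→∅, q1→{q6, q7}, q2→{q1}, q5→{q2, q6}, q6→{q5, q6}, q7→{q7}; union {q1, q2, q5, q6, q7}; ε-closure = {q0, q1, q2, q5, q6, q7}.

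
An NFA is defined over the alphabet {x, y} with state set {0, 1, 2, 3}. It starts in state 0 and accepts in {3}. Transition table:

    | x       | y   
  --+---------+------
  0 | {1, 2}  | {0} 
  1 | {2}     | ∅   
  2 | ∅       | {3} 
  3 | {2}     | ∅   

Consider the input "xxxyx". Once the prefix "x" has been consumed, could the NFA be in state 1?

Start in {0}.
Read 'x': 0→{1, 2}; now {1, 2}.
State 1 is in {1, 2}.

Yes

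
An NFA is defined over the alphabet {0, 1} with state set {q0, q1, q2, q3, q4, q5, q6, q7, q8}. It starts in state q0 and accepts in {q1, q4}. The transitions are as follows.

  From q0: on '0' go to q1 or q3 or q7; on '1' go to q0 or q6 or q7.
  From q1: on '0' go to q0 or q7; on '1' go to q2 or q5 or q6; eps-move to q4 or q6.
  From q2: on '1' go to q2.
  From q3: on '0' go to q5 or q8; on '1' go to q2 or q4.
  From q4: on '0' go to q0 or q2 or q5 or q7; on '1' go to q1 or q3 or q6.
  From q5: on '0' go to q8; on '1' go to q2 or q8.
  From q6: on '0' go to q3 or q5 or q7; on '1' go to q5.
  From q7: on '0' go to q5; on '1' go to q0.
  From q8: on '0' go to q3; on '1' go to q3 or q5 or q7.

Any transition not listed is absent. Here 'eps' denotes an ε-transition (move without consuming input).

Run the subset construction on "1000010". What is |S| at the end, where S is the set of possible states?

9

Start in {q0}.
Read '1': {q0} → {q0, q6, q7}.
Read '0': {q0, q6, q7} → {q1, q3, q4, q5, q6, q7}.
Read '0': {q1, q3, q4, q5, q6, q7} → {q0, q2, q3, q5, q7, q8}.
Read '0': {q0, q2, q3, q5, q7, q8} → {q1, q3, q4, q5, q6, q7, q8}.
Read '0': {q1, q3, q4, q5, q6, q7, q8} → {q0, q2, q3, q5, q7, q8}.
Read '1': {q0, q2, q3, q5, q7, q8} → {q0, q2, q3, q4, q5, q6, q7, q8}.
Read '0': {q0, q2, q3, q4, q5, q6, q7, q8} → {q0, q1, q2, q3, q4, q5, q6, q7, q8}.
That set has 9 states.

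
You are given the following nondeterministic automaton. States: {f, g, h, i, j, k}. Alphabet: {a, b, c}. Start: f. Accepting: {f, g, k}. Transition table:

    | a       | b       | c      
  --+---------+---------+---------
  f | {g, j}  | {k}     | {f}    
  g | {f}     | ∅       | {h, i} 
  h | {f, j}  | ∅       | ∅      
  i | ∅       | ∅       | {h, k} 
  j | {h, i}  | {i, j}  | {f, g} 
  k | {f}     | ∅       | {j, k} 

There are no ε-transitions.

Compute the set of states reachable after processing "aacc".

Start in {f}.
Read 'a': f→{g, j}; now {g, j}.
Read 'a': g→{f}, j→{h, i}; now {f, h, i}.
Read 'c': f→{f}, h→∅, i→{h, k}; now {f, h, k}.
Read 'c': f→{f}, h→∅, k→{j, k}; now {f, j, k}.

{f, j, k}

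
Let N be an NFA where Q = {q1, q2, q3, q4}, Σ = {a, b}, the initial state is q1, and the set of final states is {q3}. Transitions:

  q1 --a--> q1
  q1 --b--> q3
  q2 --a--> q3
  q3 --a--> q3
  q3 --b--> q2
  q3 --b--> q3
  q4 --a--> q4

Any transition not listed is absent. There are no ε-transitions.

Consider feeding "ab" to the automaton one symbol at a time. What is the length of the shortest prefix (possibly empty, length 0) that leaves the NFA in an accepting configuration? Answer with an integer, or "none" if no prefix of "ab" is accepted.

Start in {q1}.
Read 'a': q1→{q1}; now {q1}.
Read 'b': q1→{q3}; now {q3}.
None of the earlier sets intersect F, but {q3} does.

2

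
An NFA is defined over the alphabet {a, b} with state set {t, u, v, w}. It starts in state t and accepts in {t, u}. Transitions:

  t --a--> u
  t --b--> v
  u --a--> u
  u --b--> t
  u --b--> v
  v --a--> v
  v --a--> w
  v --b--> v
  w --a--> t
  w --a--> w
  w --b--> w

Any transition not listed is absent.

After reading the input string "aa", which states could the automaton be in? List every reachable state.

{u}

Start in {t}.
Read 'a': {t} → {u}.
Read 'a': {u} → {u}.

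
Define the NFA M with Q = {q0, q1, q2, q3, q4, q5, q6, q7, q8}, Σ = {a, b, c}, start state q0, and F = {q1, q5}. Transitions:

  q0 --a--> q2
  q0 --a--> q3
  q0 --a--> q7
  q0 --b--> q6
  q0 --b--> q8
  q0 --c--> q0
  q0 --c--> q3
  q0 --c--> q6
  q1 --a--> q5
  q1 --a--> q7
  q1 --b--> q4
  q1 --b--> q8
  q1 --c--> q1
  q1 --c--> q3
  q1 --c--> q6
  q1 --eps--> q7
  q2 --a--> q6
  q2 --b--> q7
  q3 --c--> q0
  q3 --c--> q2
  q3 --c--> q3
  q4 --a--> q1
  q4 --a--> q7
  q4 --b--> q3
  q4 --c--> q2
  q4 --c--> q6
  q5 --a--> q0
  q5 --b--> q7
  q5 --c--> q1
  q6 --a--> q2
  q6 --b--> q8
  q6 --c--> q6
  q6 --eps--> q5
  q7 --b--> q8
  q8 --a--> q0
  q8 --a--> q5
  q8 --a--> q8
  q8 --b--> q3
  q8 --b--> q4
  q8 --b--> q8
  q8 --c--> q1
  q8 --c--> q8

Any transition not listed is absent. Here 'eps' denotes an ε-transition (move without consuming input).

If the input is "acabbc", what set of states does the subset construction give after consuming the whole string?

Start in {q0}.
Read 'a': q0→{q2, q3, q7}; now {q2, q3, q7}.
Read 'c': q2→∅, q3→{q0, q2, q3}, q7→∅; now {q0, q2, q3}.
Read 'a': q0→{q2, q3, q7}, q2→{q6}, q3→∅; union {q2, q3, q6, q7}; ε-closure = {q2, q3, q5, q6, q7}.
Read 'b': q2→{q7}, q3→∅, q5→{q7}, q6→{q8}, q7→{q8}; now {q7, q8}.
Read 'b': q7→{q8}, q8→{q3, q4, q8}; now {q3, q4, q8}.
Read 'c': q3→{q0, q2, q3}, q4→{q2, q6}, q8→{q1, q8}; union {q0, q1, q2, q3, q6, q8}; ε-closure = {q0, q1, q2, q3, q5, q6, q7, q8}.

{q0, q1, q2, q3, q5, q6, q7, q8}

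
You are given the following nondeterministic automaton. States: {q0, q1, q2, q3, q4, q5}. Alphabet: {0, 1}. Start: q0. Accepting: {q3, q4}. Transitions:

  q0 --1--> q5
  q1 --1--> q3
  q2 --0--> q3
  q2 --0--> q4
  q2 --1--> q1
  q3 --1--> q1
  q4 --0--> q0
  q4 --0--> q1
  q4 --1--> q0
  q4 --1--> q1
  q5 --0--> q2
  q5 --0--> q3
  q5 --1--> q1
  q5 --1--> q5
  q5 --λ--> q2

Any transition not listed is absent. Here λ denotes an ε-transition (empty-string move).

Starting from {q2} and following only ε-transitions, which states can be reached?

Begin with {q2}.
No ε-moves leave this set, so the closure equals the set itself.

{q2}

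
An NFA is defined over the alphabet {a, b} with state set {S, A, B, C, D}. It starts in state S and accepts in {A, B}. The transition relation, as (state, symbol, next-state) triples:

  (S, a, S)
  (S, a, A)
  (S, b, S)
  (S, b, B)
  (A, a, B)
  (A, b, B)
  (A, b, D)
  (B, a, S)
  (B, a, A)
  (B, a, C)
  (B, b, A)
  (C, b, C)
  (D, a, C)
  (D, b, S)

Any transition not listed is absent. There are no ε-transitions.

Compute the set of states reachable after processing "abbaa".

{S, A, B, C}

Start in {S}.
Read 'a': {S} → {S, A}.
Read 'b': {S, A} → {S, B, D}.
Read 'b': {S, B, D} → {S, A, B}.
Read 'a': {S, A, B} → {S, A, B, C}.
Read 'a': {S, A, B, C} → {S, A, B, C}.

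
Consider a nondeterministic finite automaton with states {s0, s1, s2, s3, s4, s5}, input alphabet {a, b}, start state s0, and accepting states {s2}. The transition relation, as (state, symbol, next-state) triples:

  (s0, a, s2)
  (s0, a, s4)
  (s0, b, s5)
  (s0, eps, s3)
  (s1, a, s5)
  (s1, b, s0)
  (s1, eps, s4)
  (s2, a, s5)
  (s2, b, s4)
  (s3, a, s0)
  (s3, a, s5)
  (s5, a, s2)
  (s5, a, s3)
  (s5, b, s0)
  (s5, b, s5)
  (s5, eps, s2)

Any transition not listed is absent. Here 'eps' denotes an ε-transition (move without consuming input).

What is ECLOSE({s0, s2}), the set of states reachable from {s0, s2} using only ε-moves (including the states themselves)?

{s0, s2, s3}

Begin with {s0, s2}.
ε-move s0 → s3; add s3.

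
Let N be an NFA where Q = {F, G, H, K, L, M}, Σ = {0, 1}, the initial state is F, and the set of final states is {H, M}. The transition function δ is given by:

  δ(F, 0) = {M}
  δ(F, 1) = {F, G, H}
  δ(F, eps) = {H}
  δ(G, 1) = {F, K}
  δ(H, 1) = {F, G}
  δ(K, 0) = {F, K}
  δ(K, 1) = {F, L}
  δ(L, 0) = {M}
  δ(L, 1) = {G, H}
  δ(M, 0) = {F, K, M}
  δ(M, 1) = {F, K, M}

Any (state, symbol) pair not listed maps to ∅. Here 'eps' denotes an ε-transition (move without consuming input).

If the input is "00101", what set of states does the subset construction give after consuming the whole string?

{F, G, H, K, L, M}

Start: ε-closure({F}) = {F, H}.
Read '0': {F, H} → {M}.
Read '0': {M} → {F, H, K, M}.
Read '1': {F, H, K, M} → {F, G, H, K, L, M}.
Read '0': {F, G, H, K, L, M} → {F, H, K, M}.
Read '1': {F, H, K, M} → {F, G, H, K, L, M}.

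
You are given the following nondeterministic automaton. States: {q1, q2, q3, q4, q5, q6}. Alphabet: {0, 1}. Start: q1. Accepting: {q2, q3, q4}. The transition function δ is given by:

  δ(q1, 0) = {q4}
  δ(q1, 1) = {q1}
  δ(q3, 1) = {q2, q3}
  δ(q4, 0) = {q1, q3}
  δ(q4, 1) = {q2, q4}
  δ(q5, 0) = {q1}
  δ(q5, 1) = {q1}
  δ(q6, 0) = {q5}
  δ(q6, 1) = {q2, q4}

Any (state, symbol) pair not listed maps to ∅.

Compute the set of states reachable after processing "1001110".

Start in {q1}.
Read '1': q1→{q1}; now {q1}.
Read '0': q1→{q4}; now {q4}.
Read '0': q4→{q1, q3}; now {q1, q3}.
Read '1': q1→{q1}, q3→{q2, q3}; now {q1, q2, q3}.
Read '1': q1→{q1}, q2→∅, q3→{q2, q3}; now {q1, q2, q3}.
Read '1': q1→{q1}, q2→∅, q3→{q2, q3}; now {q1, q2, q3}.
Read '0': q1→{q4}, q2→∅, q3→∅; now {q4}.

{q4}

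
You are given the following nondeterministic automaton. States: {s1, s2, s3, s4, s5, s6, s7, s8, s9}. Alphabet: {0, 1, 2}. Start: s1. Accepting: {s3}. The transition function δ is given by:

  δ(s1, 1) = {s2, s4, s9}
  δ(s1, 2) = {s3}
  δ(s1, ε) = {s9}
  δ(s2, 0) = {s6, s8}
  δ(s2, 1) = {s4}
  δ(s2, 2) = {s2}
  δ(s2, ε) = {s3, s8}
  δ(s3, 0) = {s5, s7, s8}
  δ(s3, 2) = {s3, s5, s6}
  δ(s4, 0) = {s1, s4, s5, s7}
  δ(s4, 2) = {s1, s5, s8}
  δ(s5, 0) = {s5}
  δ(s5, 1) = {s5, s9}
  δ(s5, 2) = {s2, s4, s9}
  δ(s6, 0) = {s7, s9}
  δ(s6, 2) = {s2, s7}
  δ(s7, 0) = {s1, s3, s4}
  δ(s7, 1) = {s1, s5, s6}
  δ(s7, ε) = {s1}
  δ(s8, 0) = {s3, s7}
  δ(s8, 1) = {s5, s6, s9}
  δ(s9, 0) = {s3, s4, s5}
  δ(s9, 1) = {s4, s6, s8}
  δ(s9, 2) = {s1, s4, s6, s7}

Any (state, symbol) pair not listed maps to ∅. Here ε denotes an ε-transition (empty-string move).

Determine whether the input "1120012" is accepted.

Yes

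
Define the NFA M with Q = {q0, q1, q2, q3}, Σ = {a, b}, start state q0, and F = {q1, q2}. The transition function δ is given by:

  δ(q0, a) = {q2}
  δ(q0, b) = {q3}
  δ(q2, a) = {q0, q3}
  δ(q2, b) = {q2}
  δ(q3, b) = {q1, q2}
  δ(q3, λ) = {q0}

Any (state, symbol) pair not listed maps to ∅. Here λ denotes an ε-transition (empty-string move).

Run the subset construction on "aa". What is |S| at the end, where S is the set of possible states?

2

Start in {q0}.
Read 'a': q0→{q2}; now {q2}.
Read 'a': q2→{q0, q3}; now {q0, q3}.
That set has 2 states.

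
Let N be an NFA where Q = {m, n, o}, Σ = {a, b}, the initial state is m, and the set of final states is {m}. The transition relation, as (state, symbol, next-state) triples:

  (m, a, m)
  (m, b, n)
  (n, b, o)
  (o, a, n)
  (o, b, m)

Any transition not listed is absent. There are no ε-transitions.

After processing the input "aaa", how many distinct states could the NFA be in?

1

Start in {m}.
Read 'a': {m} → {m}.
Read 'a': {m} → {m}.
Read 'a': {m} → {m}.
That set has 1 state.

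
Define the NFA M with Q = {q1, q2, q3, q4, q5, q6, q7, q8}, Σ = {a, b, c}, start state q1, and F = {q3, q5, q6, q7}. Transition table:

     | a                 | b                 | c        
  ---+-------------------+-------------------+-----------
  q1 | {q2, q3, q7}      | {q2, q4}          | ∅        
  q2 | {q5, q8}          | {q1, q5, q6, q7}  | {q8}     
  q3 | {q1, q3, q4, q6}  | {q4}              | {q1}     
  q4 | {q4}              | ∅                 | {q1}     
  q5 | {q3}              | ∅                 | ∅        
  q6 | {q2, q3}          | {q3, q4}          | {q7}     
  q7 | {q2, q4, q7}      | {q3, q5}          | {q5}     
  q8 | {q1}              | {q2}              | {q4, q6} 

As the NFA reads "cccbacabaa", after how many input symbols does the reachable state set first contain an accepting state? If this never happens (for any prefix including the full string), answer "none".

none

Start in {q1}.
Read 'c': {q1} → ∅.
The set is empty and remains empty for the remaining 9 symbols.
No reachable set along the way intersects F.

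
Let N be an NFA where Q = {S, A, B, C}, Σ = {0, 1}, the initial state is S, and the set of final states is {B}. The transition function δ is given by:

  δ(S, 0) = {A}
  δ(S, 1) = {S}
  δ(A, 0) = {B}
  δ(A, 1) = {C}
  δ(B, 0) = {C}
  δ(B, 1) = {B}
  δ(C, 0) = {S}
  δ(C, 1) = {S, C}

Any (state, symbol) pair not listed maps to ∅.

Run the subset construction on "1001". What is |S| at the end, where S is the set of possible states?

Start in {S}.
Read '1': {S} → {S}.
Read '0': {S} → {A}.
Read '0': {A} → {B}.
Read '1': {B} → {B}.
That set has 1 state.

1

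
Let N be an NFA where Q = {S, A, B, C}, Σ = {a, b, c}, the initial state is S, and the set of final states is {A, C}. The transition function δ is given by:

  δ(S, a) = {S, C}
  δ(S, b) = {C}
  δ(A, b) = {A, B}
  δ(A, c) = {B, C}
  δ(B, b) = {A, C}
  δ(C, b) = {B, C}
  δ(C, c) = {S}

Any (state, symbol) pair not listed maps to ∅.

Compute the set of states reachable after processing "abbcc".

{S}

Start in {S}.
Read 'a': S→{S, C}; now {S, C}.
Read 'b': S→{C}, C→{B, C}; now {B, C}.
Read 'b': B→{A, C}, C→{B, C}; now {A, B, C}.
Read 'c': A→{B, C}, B→∅, C→{S}; now {S, B, C}.
Read 'c': S→∅, B→∅, C→{S}; now {S}.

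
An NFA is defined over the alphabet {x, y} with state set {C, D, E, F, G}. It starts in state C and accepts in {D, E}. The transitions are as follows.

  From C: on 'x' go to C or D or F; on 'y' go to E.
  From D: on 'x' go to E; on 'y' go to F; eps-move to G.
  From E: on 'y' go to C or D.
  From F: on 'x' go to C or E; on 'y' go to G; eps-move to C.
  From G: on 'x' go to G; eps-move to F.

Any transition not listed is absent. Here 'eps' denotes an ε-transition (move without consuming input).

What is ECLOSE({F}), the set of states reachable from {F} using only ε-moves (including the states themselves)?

{C, F}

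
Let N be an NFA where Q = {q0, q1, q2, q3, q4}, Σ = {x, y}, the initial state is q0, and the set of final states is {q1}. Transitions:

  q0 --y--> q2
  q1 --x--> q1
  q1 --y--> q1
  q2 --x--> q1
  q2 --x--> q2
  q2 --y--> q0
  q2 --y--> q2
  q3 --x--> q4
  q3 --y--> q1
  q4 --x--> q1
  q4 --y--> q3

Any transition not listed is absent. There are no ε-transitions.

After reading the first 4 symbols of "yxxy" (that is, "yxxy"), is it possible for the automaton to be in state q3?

No

Start in {q0}.
Read 'y': q0→{q2}; now {q2}.
Read 'x': q2→{q1, q2}; now {q1, q2}.
Read 'x': q1→{q1}, q2→{q1, q2}; now {q1, q2}.
Read 'y': q1→{q1}, q2→{q0, q2}; now {q0, q1, q2}.
State q3 is not in {q0, q1, q2}.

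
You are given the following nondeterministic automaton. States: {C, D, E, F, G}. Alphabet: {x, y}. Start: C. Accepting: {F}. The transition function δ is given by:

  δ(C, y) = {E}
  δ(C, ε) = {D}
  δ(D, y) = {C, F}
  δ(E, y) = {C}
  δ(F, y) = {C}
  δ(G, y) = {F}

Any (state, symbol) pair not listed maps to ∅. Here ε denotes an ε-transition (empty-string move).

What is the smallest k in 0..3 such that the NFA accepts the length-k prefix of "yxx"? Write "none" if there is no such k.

1

Start: ε-closure({C}) = {C, D}.
Read 'y': C→{E}, D→{C, F}; union {C, E, F}; ε-closure = {C, D, E, F}.
None of the earlier sets intersect F, but {C, D, E, F} does.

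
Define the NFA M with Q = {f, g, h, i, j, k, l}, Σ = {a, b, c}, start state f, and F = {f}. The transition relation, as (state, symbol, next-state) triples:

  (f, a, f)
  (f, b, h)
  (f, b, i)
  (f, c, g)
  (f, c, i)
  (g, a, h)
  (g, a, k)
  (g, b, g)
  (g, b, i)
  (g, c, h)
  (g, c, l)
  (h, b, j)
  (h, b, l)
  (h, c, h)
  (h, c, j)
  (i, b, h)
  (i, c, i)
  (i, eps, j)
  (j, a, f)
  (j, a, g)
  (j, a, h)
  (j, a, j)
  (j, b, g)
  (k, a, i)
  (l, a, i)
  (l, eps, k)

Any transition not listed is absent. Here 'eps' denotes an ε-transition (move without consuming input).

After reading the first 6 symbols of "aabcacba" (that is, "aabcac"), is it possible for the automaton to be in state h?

Yes

Start in {f}.
Read 'a': {f} → {f}.
Read 'a': {f} → {f}.
Read 'b': {f} → {h, i, j}.
Read 'c': {h, i, j} → {h, i, j}.
Read 'a': {h, i, j} → {f, g, h, j}.
Read 'c': {f, g, h, j} → {g, h, i, j, k, l}.
State h is in {g, h, i, j, k, l}.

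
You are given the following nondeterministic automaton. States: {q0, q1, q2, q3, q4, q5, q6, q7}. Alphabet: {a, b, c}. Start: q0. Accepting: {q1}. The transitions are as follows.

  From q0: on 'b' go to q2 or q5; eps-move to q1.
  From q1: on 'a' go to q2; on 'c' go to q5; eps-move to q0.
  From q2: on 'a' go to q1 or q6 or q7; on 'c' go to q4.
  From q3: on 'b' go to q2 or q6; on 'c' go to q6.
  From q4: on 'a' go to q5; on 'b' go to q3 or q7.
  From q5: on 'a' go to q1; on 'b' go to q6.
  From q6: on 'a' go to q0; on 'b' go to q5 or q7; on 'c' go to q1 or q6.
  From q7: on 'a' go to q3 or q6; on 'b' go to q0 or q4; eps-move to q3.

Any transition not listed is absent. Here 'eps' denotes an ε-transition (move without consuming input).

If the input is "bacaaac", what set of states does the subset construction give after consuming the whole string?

{q0, q1, q4, q5, q6}

Start: ε-closure({q0}) = {q0, q1}.
Read 'b': q0→{q2, q5}, q1→∅; now {q2, q5}.
Read 'a': q2→{q1, q6, q7}, q5→{q1}; union {q1, q6, q7}; ε-closure = {q0, q1, q3, q6, q7}.
Read 'c': q0→∅, q1→{q5}, q3→{q6}, q6→{q1, q6}, q7→∅; union {q1, q5, q6}; ε-closure = {q0, q1, q5, q6}.
Read 'a': q0→∅, q1→{q2}, q5→{q1}, q6→{q0}; now {q0, q1, q2}.
Read 'a': q0→∅, q1→{q2}, q2→{q1, q6, q7}; union {q1, q2, q6, q7}; ε-closure = {q0, q1, q2, q3, q6, q7}.
Read 'a': q0→∅, q1→{q2}, q2→{q1, q6, q7}, q3→∅, q6→{q0}, q7→{q3, q6}; now {q0, q1, q2, q3, q6, q7}.
Read 'c': q0→∅, q1→{q5}, q2→{q4}, q3→{q6}, q6→{q1, q6}, q7→∅; union {q1, q4, q5, q6}; ε-closure = {q0, q1, q4, q5, q6}.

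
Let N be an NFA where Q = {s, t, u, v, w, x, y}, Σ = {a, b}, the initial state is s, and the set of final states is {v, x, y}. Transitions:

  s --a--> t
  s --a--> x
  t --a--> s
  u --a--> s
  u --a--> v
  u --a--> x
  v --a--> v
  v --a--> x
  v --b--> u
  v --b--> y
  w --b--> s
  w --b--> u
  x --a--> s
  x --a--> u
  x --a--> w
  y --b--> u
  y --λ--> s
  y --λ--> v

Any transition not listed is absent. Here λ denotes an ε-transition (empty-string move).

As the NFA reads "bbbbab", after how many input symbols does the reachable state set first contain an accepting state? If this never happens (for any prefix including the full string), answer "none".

none

Start in {s}.
Read 'b': {s} → ∅.
The set is empty and remains empty for the remaining 5 symbols.
No reachable set along the way intersects F.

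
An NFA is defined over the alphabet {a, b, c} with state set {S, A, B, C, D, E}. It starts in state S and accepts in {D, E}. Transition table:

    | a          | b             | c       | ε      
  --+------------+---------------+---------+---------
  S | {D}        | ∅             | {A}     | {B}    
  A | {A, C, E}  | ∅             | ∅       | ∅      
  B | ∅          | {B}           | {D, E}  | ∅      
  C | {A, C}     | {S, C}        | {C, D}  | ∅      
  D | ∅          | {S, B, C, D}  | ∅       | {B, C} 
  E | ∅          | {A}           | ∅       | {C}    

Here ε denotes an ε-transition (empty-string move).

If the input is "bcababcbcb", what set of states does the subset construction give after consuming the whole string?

{S, A, B, C, D}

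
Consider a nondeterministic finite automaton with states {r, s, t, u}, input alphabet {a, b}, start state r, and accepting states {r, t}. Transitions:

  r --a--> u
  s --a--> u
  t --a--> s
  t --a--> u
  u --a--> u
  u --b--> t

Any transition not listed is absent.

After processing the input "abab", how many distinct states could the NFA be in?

Start in {r}.
Read 'a': r→{u}; now {u}.
Read 'b': u→{t}; now {t}.
Read 'a': t→{s, u}; now {s, u}.
Read 'b': s→∅, u→{t}; now {t}.
That set has 1 state.

1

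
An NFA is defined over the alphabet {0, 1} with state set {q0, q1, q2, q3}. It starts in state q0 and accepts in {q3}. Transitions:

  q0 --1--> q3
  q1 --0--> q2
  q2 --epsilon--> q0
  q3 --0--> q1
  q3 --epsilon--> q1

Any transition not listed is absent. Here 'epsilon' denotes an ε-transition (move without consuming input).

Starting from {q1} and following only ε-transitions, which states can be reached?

{q1}

Begin with {q1}.
No ε-moves leave this set, so the closure equals the set itself.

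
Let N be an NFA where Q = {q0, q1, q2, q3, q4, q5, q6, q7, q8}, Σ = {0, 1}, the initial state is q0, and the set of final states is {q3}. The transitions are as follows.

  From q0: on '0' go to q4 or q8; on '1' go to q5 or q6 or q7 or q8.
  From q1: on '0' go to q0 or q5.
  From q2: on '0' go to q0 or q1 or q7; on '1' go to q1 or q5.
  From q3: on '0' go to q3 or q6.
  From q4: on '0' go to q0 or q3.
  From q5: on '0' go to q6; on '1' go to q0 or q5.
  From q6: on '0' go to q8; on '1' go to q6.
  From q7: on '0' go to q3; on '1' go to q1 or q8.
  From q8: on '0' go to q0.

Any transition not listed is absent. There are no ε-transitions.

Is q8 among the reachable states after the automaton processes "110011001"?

Yes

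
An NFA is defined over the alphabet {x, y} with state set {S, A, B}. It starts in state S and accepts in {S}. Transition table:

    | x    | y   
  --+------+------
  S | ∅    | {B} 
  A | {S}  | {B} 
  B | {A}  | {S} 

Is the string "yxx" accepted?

Start in {S}.
Read 'y': S→{B}; now {B}.
Read 'x': B→{A}; now {A}.
Read 'x': A→{S}; now {S}.
The final set {S} contains the accepting state S.

Yes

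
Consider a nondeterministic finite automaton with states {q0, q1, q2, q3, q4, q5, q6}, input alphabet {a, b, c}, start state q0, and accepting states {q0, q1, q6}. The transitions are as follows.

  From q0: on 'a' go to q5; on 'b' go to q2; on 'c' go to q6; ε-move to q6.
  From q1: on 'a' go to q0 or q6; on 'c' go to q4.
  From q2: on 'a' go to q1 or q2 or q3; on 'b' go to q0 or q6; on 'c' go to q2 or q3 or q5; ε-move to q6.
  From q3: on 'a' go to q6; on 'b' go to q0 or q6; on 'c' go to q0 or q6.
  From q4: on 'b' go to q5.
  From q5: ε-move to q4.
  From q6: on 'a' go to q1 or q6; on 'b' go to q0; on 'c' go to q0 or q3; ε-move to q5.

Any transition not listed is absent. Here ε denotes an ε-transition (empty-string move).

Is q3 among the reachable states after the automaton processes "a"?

No

Start: ε-closure({q0}) = {q0, q4, q5, q6}.
Read 'a': {q0, q4, q5, q6} → {q1, q4, q5, q6}.
State q3 is not in {q1, q4, q5, q6}.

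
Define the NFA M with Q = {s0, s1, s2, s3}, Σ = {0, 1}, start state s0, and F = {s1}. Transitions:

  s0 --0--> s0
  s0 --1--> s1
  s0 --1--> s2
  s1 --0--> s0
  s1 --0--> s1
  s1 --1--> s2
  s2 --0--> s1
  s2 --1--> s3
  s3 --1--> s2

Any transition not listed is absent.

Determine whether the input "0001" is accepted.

Start in {s0}.
Read '0': {s0} → {s0}.
Read '0': {s0} → {s0}.
Read '0': {s0} → {s0}.
Read '1': {s0} → {s1, s2}.
The final set {s1, s2} contains the accepting state s1.

Yes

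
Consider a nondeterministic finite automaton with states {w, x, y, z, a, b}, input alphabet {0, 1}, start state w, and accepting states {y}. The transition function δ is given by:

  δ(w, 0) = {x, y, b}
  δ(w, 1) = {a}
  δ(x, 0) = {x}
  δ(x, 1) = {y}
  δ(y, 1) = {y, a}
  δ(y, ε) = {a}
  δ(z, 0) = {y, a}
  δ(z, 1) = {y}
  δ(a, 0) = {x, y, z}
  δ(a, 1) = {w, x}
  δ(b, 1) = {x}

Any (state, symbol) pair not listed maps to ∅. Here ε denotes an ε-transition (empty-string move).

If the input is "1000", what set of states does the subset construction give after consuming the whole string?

Start in {w}.
Read '1': {w} → {a}.
Read '0': {a} → {x, y, z, a}.
Read '0': {x, y, z, a} → {x, y, z, a}.
Read '0': {x, y, z, a} → {x, y, z, a}.

{x, y, z, a}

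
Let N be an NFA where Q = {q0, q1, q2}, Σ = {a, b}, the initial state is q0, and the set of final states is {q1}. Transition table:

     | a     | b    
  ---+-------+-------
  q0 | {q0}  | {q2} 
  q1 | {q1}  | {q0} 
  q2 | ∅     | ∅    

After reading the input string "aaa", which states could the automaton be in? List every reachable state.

{q0}

Start in {q0}.
Read 'a': {q0} → {q0}.
Read 'a': {q0} → {q0}.
Read 'a': {q0} → {q0}.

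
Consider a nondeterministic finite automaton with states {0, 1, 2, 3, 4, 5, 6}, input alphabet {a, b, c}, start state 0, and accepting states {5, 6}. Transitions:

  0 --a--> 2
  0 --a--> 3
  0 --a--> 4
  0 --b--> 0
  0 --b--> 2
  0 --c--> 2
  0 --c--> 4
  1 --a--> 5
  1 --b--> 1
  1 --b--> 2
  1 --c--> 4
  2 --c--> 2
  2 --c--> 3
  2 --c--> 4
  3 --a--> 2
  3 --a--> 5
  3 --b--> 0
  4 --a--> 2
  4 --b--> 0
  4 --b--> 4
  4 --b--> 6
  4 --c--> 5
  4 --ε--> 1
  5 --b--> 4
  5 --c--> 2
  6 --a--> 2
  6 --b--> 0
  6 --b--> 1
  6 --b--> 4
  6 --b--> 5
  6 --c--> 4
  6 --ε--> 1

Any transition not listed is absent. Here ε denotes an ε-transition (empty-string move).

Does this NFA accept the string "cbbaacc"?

Start in {0}.
Read 'c': 0→{2, 4}; union {2, 4}; ε-closure = {1, 2, 4}.
Read 'b': 1→{1, 2}, 2→∅, 4→{0, 4, 6}; now {0, 1, 2, 4, 6}.
Read 'b': 0→{0, 2}, 1→{1, 2}, 2→∅, 4→{0, 4, 6}, 6→{0, 1, 4, 5}; now {0, 1, 2, 4, 5, 6}.
Read 'a': 0→{2, 3, 4}, 1→{5}, 2→∅, 4→{2}, 5→∅, 6→{2}; union {2, 3, 4, 5}; ε-closure = {1, 2, 3, 4, 5}.
Read 'a': 1→{5}, 2→∅, 3→{2, 5}, 4→{2}, 5→∅; now {2, 5}.
Read 'c': 2→{2, 3, 4}, 5→{2}; union {2, 3, 4}; ε-closure = {1, 2, 3, 4}.
Read 'c': 1→{4}, 2→{2, 3, 4}, 3→∅, 4→{5}; union {2, 3, 4, 5}; ε-closure = {1, 2, 3, 4, 5}.
The final set {1, 2, 3, 4, 5} contains the accepting state 5.

Yes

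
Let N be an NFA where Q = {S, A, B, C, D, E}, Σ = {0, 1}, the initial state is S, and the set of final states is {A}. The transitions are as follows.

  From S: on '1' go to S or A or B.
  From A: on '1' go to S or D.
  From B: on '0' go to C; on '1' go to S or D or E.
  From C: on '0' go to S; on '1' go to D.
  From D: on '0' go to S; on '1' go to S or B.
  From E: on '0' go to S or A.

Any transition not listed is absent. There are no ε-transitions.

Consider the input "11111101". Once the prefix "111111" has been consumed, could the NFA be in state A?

Start in {S}.
Read '1': {S} → {S, A, B}.
Read '1': {S, A, B} → {S, A, B, D, E}.
Read '1': {S, A, B, D, E} → {S, A, B, D, E}.
Read '1': {S, A, B, D, E} → {S, A, B, D, E}.
Read '1': {S, A, B, D, E} → {S, A, B, D, E}.
Read '1': {S, A, B, D, E} → {S, A, B, D, E}.
State A is in {S, A, B, D, E}.

Yes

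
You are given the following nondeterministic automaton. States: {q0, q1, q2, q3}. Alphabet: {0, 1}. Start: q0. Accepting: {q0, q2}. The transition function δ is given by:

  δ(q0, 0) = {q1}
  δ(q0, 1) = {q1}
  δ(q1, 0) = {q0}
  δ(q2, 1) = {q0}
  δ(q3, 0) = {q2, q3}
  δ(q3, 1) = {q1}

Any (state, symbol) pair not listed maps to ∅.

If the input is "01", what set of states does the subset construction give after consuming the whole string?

Start in {q0}.
Read '0': q0→{q1}; now {q1}.
Read '1': q1→∅; now ∅.

∅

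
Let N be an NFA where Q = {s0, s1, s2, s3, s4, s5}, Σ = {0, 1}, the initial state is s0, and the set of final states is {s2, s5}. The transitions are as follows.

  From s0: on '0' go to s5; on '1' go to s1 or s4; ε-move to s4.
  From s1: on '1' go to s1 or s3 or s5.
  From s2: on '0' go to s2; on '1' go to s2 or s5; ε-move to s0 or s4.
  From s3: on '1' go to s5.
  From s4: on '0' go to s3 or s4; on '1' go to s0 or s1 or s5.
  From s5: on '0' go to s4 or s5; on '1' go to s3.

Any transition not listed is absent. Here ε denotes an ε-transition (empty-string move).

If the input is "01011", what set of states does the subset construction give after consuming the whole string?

Start: ε-closure({s0}) = {s0, s4}.
Read '0': s0→{s5}, s4→{s3, s4}; now {s3, s4, s5}.
Read '1': s3→{s5}, s4→{s0, s1, s5}, s5→{s3}; union {s0, s1, s3, s5}; ε-closure = {s0, s1, s3, s4, s5}.
Read '0': s0→{s5}, s1→∅, s3→∅, s4→{s3, s4}, s5→{s4, s5}; now {s3, s4, s5}.
Read '1': s3→{s5}, s4→{s0, s1, s5}, s5→{s3}; union {s0, s1, s3, s5}; ε-closure = {s0, s1, s3, s4, s5}.
Read '1': s0→{s1, s4}, s1→{s1, s3, s5}, s3→{s5}, s4→{s0, s1, s5}, s5→{s3}; now {s0, s1, s3, s4, s5}.

{s0, s1, s3, s4, s5}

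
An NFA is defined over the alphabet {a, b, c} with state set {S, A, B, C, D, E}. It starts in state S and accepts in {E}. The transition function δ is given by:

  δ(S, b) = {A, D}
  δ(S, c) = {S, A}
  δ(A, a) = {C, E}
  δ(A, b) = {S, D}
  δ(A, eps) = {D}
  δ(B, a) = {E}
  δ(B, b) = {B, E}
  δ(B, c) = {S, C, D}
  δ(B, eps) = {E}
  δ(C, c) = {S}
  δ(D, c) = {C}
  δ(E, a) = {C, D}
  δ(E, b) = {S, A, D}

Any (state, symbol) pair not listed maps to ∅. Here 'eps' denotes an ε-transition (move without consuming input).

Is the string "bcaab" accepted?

No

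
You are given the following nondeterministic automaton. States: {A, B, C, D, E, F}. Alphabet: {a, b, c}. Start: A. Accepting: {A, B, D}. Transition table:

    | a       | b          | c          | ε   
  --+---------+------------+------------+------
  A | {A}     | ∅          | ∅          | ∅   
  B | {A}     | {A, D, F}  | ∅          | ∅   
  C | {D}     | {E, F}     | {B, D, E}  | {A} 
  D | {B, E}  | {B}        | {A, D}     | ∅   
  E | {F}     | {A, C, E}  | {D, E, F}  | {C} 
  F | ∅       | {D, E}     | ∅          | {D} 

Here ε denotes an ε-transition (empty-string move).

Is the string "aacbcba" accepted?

No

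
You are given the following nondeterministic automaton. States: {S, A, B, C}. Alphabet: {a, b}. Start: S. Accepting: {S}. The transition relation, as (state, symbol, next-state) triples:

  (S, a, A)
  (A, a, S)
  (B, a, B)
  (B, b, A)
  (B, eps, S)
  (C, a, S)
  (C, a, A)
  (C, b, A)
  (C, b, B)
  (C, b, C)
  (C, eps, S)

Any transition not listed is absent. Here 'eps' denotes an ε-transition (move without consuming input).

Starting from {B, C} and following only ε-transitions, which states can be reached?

Begin with {B, C}.
ε-move C → S; add S.

{S, B, C}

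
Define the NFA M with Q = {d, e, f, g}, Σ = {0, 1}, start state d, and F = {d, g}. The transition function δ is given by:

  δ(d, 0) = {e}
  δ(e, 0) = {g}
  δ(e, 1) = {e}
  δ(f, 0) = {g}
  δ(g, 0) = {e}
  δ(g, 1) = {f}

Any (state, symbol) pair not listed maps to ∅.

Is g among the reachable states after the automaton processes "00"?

Start in {d}.
Read '0': {d} → {e}.
Read '0': {e} → {g}.
State g is in {g}.

Yes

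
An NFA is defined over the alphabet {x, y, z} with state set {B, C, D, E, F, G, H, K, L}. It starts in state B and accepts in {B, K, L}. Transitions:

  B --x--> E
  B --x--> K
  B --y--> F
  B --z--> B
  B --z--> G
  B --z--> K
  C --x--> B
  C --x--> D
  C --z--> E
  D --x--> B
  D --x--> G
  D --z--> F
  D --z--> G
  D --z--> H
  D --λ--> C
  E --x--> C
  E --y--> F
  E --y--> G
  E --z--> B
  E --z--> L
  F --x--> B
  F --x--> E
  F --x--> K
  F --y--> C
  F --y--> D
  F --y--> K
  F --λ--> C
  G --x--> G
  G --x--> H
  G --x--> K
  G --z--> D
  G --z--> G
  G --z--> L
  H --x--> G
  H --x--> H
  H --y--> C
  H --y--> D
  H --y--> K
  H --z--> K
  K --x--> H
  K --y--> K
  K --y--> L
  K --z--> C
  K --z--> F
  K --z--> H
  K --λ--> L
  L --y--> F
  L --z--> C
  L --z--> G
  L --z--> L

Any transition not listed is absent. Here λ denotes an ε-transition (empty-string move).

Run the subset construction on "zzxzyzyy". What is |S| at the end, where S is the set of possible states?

5

Start in {B}.
Read 'z': {B} → {B, G, K, L}.
Read 'z': {B, G, K, L} → {B, C, D, F, G, H, K, L}.
Read 'x': {B, C, D, F, G, H, K, L} → {B, C, D, E, G, H, K, L}.
Read 'z': {B, C, D, E, G, H, K, L} → {B, C, D, E, F, G, H, K, L}.
Read 'y': {B, C, D, E, F, G, H, K, L} → {C, D, F, G, K, L}.
Read 'z': {C, D, F, G, K, L} → {C, D, E, F, G, H, L}.
Read 'y': {C, D, E, F, G, H, L} → {C, D, F, G, K, L}.
Read 'y': {C, D, F, G, K, L} → {C, D, F, K, L}.
That set has 5 states.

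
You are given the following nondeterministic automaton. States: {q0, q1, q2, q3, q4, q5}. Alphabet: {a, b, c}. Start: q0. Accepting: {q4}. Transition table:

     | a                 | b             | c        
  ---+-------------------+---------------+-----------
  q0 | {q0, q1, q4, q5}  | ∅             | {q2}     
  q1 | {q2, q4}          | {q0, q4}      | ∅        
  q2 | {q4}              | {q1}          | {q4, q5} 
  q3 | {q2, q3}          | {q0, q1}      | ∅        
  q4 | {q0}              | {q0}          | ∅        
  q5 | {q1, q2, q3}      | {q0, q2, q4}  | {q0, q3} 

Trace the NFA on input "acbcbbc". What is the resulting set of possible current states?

{q2}

Start in {q0}.
Read 'a': q0→{q0, q1, q4, q5}; now {q0, q1, q4, q5}.
Read 'c': q0→{q2}, q1→∅, q4→∅, q5→{q0, q3}; now {q0, q2, q3}.
Read 'b': q0→∅, q2→{q1}, q3→{q0, q1}; now {q0, q1}.
Read 'c': q0→{q2}, q1→∅; now {q2}.
Read 'b': q2→{q1}; now {q1}.
Read 'b': q1→{q0, q4}; now {q0, q4}.
Read 'c': q0→{q2}, q4→∅; now {q2}.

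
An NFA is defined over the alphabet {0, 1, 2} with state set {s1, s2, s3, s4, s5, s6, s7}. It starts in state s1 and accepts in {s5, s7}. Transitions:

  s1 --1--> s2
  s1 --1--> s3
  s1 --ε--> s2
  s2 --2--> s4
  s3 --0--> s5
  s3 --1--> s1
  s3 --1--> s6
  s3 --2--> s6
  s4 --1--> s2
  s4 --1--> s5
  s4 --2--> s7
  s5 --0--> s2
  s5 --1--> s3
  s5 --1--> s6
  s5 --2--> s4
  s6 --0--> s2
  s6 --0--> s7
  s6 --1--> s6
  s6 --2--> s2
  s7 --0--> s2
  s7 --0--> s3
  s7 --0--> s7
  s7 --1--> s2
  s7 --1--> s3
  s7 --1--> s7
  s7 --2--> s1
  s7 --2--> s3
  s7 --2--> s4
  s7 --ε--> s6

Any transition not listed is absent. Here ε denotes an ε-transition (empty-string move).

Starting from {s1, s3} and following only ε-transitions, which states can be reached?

{s1, s2, s3}

Begin with {s1, s3}.
ε-move s1 → s2; add s2.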